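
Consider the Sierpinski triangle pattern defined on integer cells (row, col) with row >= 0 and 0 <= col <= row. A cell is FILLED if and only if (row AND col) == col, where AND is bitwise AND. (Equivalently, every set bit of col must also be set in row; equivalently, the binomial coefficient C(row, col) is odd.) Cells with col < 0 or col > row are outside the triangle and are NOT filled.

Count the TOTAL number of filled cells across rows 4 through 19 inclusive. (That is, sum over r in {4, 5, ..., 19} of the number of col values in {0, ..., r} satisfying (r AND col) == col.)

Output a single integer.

r4=100 pc1: +2 =2
r5=101 pc2: +4 =6
r6=110 pc2: +4 =10
r7=111 pc3: +8 =18
r8=1000 pc1: +2 =20
r9=1001 pc2: +4 =24
r10=1010 pc2: +4 =28
r11=1011 pc3: +8 =36
r12=1100 pc2: +4 =40
r13=1101 pc3: +8 =48
r14=1110 pc3: +8 =56
r15=1111 pc4: +16 =72
r16=10000 pc1: +2 =74
r17=10001 pc2: +4 =78
r18=10010 pc2: +4 =82
r19=10011 pc3: +8 =90

Answer: 90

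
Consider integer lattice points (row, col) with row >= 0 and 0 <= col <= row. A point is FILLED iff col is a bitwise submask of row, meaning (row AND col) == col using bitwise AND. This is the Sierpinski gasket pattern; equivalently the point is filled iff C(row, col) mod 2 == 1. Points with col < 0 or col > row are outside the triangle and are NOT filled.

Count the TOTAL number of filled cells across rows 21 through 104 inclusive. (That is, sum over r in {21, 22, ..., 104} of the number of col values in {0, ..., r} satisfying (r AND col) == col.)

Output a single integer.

Answer: 1228

Derivation:
r21=10101 pc3: +8 =8
r22=10110 pc3: +8 =16
r23=10111 pc4: +16 =32
r24=11000 pc2: +4 =36
r25=11001 pc3: +8 =44
r26=11010 pc3: +8 =52
r27=11011 pc4: +16 =68
r28=11100 pc3: +8 =76
r29=11101 pc4: +16 =92
r30=11110 pc4: +16 =108
r31=11111 pc5: +32 =140
r32=100000 pc1: +2 =142
r33=100001 pc2: +4 =146
r34=100010 pc2: +4 =150
r35=100011 pc3: +8 =158
r36=100100 pc2: +4 =162
r37=100101 pc3: +8 =170
r38=100110 pc3: +8 =178
r39=100111 pc4: +16 =194
r40=101000 pc2: +4 =198
r41=101001 pc3: +8 =206
r42=101010 pc3: +8 =214
r43=101011 pc4: +16 =230
r44=101100 pc3: +8 =238
r45=101101 pc4: +16 =254
r46=101110 pc4: +16 =270
r47=101111 pc5: +32 =302
r48=110000 pc2: +4 =306
r49=110001 pc3: +8 =314
r50=110010 pc3: +8 =322
r51=110011 pc4: +16 =338
r52=110100 pc3: +8 =346
r53=110101 pc4: +16 =362
r54=110110 pc4: +16 =378
r55=110111 pc5: +32 =410
r56=111000 pc3: +8 =418
r57=111001 pc4: +16 =434
r58=111010 pc4: +16 =450
r59=111011 pc5: +32 =482
r60=111100 pc4: +16 =498
r61=111101 pc5: +32 =530
r62=111110 pc5: +32 =562
r63=111111 pc6: +64 =626
r64=1000000 pc1: +2 =628
r65=1000001 pc2: +4 =632
r66=1000010 pc2: +4 =636
r67=1000011 pc3: +8 =644
r68=1000100 pc2: +4 =648
r69=1000101 pc3: +8 =656
r70=1000110 pc3: +8 =664
r71=1000111 pc4: +16 =680
r72=1001000 pc2: +4 =684
r73=1001001 pc3: +8 =692
r74=1001010 pc3: +8 =700
r75=1001011 pc4: +16 =716
r76=1001100 pc3: +8 =724
r77=1001101 pc4: +16 =740
r78=1001110 pc4: +16 =756
r79=1001111 pc5: +32 =788
r80=1010000 pc2: +4 =792
r81=1010001 pc3: +8 =800
r82=1010010 pc3: +8 =808
r83=1010011 pc4: +16 =824
r84=1010100 pc3: +8 =832
r85=1010101 pc4: +16 =848
r86=1010110 pc4: +16 =864
r87=1010111 pc5: +32 =896
r88=1011000 pc3: +8 =904
r89=1011001 pc4: +16 =920
r90=1011010 pc4: +16 =936
r91=1011011 pc5: +32 =968
r92=1011100 pc4: +16 =984
r93=1011101 pc5: +32 =1016
r94=1011110 pc5: +32 =1048
r95=1011111 pc6: +64 =1112
r96=1100000 pc2: +4 =1116
r97=1100001 pc3: +8 =1124
r98=1100010 pc3: +8 =1132
r99=1100011 pc4: +16 =1148
r100=1100100 pc3: +8 =1156
r101=1100101 pc4: +16 =1172
r102=1100110 pc4: +16 =1188
r103=1100111 pc5: +32 =1220
r104=1101000 pc3: +8 =1228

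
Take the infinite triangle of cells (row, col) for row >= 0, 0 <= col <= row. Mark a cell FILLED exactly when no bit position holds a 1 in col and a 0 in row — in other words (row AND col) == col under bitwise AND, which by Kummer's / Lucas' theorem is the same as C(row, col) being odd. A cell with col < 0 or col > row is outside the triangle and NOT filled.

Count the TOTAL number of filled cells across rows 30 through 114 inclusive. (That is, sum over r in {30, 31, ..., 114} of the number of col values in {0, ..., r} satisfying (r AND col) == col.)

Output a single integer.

r30=11110 pc4: +16 =16
r31=11111 pc5: +32 =48
r32=100000 pc1: +2 =50
r33=100001 pc2: +4 =54
r34=100010 pc2: +4 =58
r35=100011 pc3: +8 =66
r36=100100 pc2: +4 =70
r37=100101 pc3: +8 =78
r38=100110 pc3: +8 =86
r39=100111 pc4: +16 =102
r40=101000 pc2: +4 =106
r41=101001 pc3: +8 =114
r42=101010 pc3: +8 =122
r43=101011 pc4: +16 =138
r44=101100 pc3: +8 =146
r45=101101 pc4: +16 =162
r46=101110 pc4: +16 =178
r47=101111 pc5: +32 =210
r48=110000 pc2: +4 =214
r49=110001 pc3: +8 =222
r50=110010 pc3: +8 =230
r51=110011 pc4: +16 =246
r52=110100 pc3: +8 =254
r53=110101 pc4: +16 =270
r54=110110 pc4: +16 =286
r55=110111 pc5: +32 =318
r56=111000 pc3: +8 =326
r57=111001 pc4: +16 =342
r58=111010 pc4: +16 =358
r59=111011 pc5: +32 =390
r60=111100 pc4: +16 =406
r61=111101 pc5: +32 =438
r62=111110 pc5: +32 =470
r63=111111 pc6: +64 =534
r64=1000000 pc1: +2 =536
r65=1000001 pc2: +4 =540
r66=1000010 pc2: +4 =544
r67=1000011 pc3: +8 =552
r68=1000100 pc2: +4 =556
r69=1000101 pc3: +8 =564
r70=1000110 pc3: +8 =572
r71=1000111 pc4: +16 =588
r72=1001000 pc2: +4 =592
r73=1001001 pc3: +8 =600
r74=1001010 pc3: +8 =608
r75=1001011 pc4: +16 =624
r76=1001100 pc3: +8 =632
r77=1001101 pc4: +16 =648
r78=1001110 pc4: +16 =664
r79=1001111 pc5: +32 =696
r80=1010000 pc2: +4 =700
r81=1010001 pc3: +8 =708
r82=1010010 pc3: +8 =716
r83=1010011 pc4: +16 =732
r84=1010100 pc3: +8 =740
r85=1010101 pc4: +16 =756
r86=1010110 pc4: +16 =772
r87=1010111 pc5: +32 =804
r88=1011000 pc3: +8 =812
r89=1011001 pc4: +16 =828
r90=1011010 pc4: +16 =844
r91=1011011 pc5: +32 =876
r92=1011100 pc4: +16 =892
r93=1011101 pc5: +32 =924
r94=1011110 pc5: +32 =956
r95=1011111 pc6: +64 =1020
r96=1100000 pc2: +4 =1024
r97=1100001 pc3: +8 =1032
r98=1100010 pc3: +8 =1040
r99=1100011 pc4: +16 =1056
r100=1100100 pc3: +8 =1064
r101=1100101 pc4: +16 =1080
r102=1100110 pc4: +16 =1096
r103=1100111 pc5: +32 =1128
r104=1101000 pc3: +8 =1136
r105=1101001 pc4: +16 =1152
r106=1101010 pc4: +16 =1168
r107=1101011 pc5: +32 =1200
r108=1101100 pc4: +16 =1216
r109=1101101 pc5: +32 =1248
r110=1101110 pc5: +32 =1280
r111=1101111 pc6: +64 =1344
r112=1110000 pc3: +8 =1352
r113=1110001 pc4: +16 =1368
r114=1110010 pc4: +16 =1384

Answer: 1384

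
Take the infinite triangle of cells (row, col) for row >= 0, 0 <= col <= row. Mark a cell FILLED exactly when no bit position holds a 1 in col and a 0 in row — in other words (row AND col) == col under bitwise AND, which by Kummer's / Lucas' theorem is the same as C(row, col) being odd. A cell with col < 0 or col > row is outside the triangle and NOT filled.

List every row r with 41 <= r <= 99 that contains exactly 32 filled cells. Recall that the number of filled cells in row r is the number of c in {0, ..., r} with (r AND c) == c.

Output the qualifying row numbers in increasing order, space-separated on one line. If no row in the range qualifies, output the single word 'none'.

Answer: 47 55 59 61 62 79 87 91 93 94

Derivation:
Row r has 2^popcount(r) filled cells, so we need popcount(r) = log2(32) = 5.
Scan r = 41..99 and keep those with exactly 5 one-bits:
r=41=101001 popcount=3 -> skip
r=42=101010 popcount=3 -> skip
r=43=101011 popcount=4 -> skip
r=44=101100 popcount=3 -> skip
r=45=101101 popcount=4 -> skip
r=46=101110 popcount=4 -> skip
r=47=101111 popcount=5 -> KEEP
r=48=110000 popcount=2 -> skip
r=49=110001 popcount=3 -> skip
r=50=110010 popcount=3 -> skip
r=51=110011 popcount=4 -> skip
r=52=110100 popcount=3 -> skip
r=53=110101 popcount=4 -> skip
r=54=110110 popcount=4 -> skip
r=55=110111 popcount=5 -> KEEP
r=56=111000 popcount=3 -> skip
r=57=111001 popcount=4 -> skip
r=58=111010 popcount=4 -> skip
r=59=111011 popcount=5 -> KEEP
r=60=111100 popcount=4 -> skip
r=61=111101 popcount=5 -> KEEP
r=62=111110 popcount=5 -> KEEP
r=63=111111 popcount=6 -> skip
r=64=1000000 popcount=1 -> skip
r=65=1000001 popcount=2 -> skip
r=66=1000010 popcount=2 -> skip
r=67=1000011 popcount=3 -> skip
r=68=1000100 popcount=2 -> skip
r=69=1000101 popcount=3 -> skip
r=70=1000110 popcount=3 -> skip
r=71=1000111 popcount=4 -> skip
r=72=1001000 popcount=2 -> skip
r=73=1001001 popcount=3 -> skip
r=74=1001010 popcount=3 -> skip
r=75=1001011 popcount=4 -> skip
r=76=1001100 popcount=3 -> skip
r=77=1001101 popcount=4 -> skip
r=78=1001110 popcount=4 -> skip
r=79=1001111 popcount=5 -> KEEP
r=80=1010000 popcount=2 -> skip
r=81=1010001 popcount=3 -> skip
r=82=1010010 popcount=3 -> skip
r=83=1010011 popcount=4 -> skip
r=84=1010100 popcount=3 -> skip
r=85=1010101 popcount=4 -> skip
r=86=1010110 popcount=4 -> skip
r=87=1010111 popcount=5 -> KEEP
r=88=1011000 popcount=3 -> skip
r=89=1011001 popcount=4 -> skip
r=90=1011010 popcount=4 -> skip
r=91=1011011 popcount=5 -> KEEP
r=92=1011100 popcount=4 -> skip
r=93=1011101 popcount=5 -> KEEP
r=94=1011110 popcount=5 -> KEEP
r=95=1011111 popcount=6 -> skip
r=96=1100000 popcount=2 -> skip
r=97=1100001 popcount=3 -> skip
r=98=1100010 popcount=3 -> skip
r=99=1100011 popcount=4 -> skip
Kept rows: 47 55 59 61 62 79 87 91 93 94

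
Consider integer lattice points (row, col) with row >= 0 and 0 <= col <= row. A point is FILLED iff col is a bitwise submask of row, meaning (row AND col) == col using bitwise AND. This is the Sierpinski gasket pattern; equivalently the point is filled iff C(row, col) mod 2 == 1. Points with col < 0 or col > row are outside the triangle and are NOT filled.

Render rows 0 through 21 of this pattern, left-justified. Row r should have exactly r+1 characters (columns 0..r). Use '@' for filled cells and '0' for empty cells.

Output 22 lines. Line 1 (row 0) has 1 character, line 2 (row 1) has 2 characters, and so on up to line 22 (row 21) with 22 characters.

r0=0: @
r1=1: @@
r2=10: @0@
r3=11: @@@@
r4=100: @000@
r5=101: @@00@@
r6=110: @0@0@0@
r7=111: @@@@@@@@
r8=1000: @0000000@
r9=1001: @@000000@@
r10=1010: @0@00000@0@
r11=1011: @@@@0000@@@@
r12=1100: @000@000@000@
r13=1101: @@00@@00@@00@@
r14=1110: @0@0@0@0@0@0@0@
r15=1111: @@@@@@@@@@@@@@@@
r16=10000: @000000000000000@
r17=10001: @@00000000000000@@
r18=10010: @0@0000000000000@0@
r19=10011: @@@@000000000000@@@@
r20=10100: @000@00000000000@000@
r21=10101: @@00@@0000000000@@00@@

Answer: @
@@
@0@
@@@@
@000@
@@00@@
@0@0@0@
@@@@@@@@
@0000000@
@@000000@@
@0@00000@0@
@@@@0000@@@@
@000@000@000@
@@00@@00@@00@@
@0@0@0@0@0@0@0@
@@@@@@@@@@@@@@@@
@000000000000000@
@@00000000000000@@
@0@0000000000000@0@
@@@@000000000000@@@@
@000@00000000000@000@
@@00@@0000000000@@00@@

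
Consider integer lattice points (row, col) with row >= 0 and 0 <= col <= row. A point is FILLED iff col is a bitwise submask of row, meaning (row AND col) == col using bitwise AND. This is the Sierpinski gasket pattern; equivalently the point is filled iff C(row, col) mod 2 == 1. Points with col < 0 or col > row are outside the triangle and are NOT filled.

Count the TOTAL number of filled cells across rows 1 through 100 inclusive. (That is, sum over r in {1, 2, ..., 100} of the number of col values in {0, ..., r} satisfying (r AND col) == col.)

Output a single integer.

Answer: 1258

Derivation:
r1=1 pc1: +2 =2
r2=10 pc1: +2 =4
r3=11 pc2: +4 =8
r4=100 pc1: +2 =10
r5=101 pc2: +4 =14
r6=110 pc2: +4 =18
r7=111 pc3: +8 =26
r8=1000 pc1: +2 =28
r9=1001 pc2: +4 =32
r10=1010 pc2: +4 =36
r11=1011 pc3: +8 =44
r12=1100 pc2: +4 =48
r13=1101 pc3: +8 =56
r14=1110 pc3: +8 =64
r15=1111 pc4: +16 =80
r16=10000 pc1: +2 =82
r17=10001 pc2: +4 =86
r18=10010 pc2: +4 =90
r19=10011 pc3: +8 =98
r20=10100 pc2: +4 =102
r21=10101 pc3: +8 =110
r22=10110 pc3: +8 =118
r23=10111 pc4: +16 =134
r24=11000 pc2: +4 =138
r25=11001 pc3: +8 =146
r26=11010 pc3: +8 =154
r27=11011 pc4: +16 =170
r28=11100 pc3: +8 =178
r29=11101 pc4: +16 =194
r30=11110 pc4: +16 =210
r31=11111 pc5: +32 =242
r32=100000 pc1: +2 =244
r33=100001 pc2: +4 =248
r34=100010 pc2: +4 =252
r35=100011 pc3: +8 =260
r36=100100 pc2: +4 =264
r37=100101 pc3: +8 =272
r38=100110 pc3: +8 =280
r39=100111 pc4: +16 =296
r40=101000 pc2: +4 =300
r41=101001 pc3: +8 =308
r42=101010 pc3: +8 =316
r43=101011 pc4: +16 =332
r44=101100 pc3: +8 =340
r45=101101 pc4: +16 =356
r46=101110 pc4: +16 =372
r47=101111 pc5: +32 =404
r48=110000 pc2: +4 =408
r49=110001 pc3: +8 =416
r50=110010 pc3: +8 =424
r51=110011 pc4: +16 =440
r52=110100 pc3: +8 =448
r53=110101 pc4: +16 =464
r54=110110 pc4: +16 =480
r55=110111 pc5: +32 =512
r56=111000 pc3: +8 =520
r57=111001 pc4: +16 =536
r58=111010 pc4: +16 =552
r59=111011 pc5: +32 =584
r60=111100 pc4: +16 =600
r61=111101 pc5: +32 =632
r62=111110 pc5: +32 =664
r63=111111 pc6: +64 =728
r64=1000000 pc1: +2 =730
r65=1000001 pc2: +4 =734
r66=1000010 pc2: +4 =738
r67=1000011 pc3: +8 =746
r68=1000100 pc2: +4 =750
r69=1000101 pc3: +8 =758
r70=1000110 pc3: +8 =766
r71=1000111 pc4: +16 =782
r72=1001000 pc2: +4 =786
r73=1001001 pc3: +8 =794
r74=1001010 pc3: +8 =802
r75=1001011 pc4: +16 =818
r76=1001100 pc3: +8 =826
r77=1001101 pc4: +16 =842
r78=1001110 pc4: +16 =858
r79=1001111 pc5: +32 =890
r80=1010000 pc2: +4 =894
r81=1010001 pc3: +8 =902
r82=1010010 pc3: +8 =910
r83=1010011 pc4: +16 =926
r84=1010100 pc3: +8 =934
r85=1010101 pc4: +16 =950
r86=1010110 pc4: +16 =966
r87=1010111 pc5: +32 =998
r88=1011000 pc3: +8 =1006
r89=1011001 pc4: +16 =1022
r90=1011010 pc4: +16 =1038
r91=1011011 pc5: +32 =1070
r92=1011100 pc4: +16 =1086
r93=1011101 pc5: +32 =1118
r94=1011110 pc5: +32 =1150
r95=1011111 pc6: +64 =1214
r96=1100000 pc2: +4 =1218
r97=1100001 pc3: +8 =1226
r98=1100010 pc3: +8 =1234
r99=1100011 pc4: +16 =1250
r100=1100100 pc3: +8 =1258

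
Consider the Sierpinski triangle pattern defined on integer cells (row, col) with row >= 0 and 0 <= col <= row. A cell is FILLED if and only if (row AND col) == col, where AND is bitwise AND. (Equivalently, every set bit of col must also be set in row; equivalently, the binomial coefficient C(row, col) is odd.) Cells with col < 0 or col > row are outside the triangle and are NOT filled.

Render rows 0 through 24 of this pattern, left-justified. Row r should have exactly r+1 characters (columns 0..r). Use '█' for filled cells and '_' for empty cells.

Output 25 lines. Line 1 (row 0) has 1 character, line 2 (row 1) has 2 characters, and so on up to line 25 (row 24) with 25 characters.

Answer: █
██
█_█
████
█___█
██__██
█_█_█_█
████████
█_______█
██______██
█_█_____█_█
████____████
█___█___█___█
██__██__██__██
█_█_█_█_█_█_█_█
████████████████
█_______________█
██______________██
█_█_____________█_█
████____________████
█___█___________█___█
██__██__________██__██
█_█_█_█_________█_█_█_█
████████________████████
█_______█_______█_______█

Derivation:
r0=0: █
r1=1: ██
r2=10: █_█
r3=11: ████
r4=100: █___█
r5=101: ██__██
r6=110: █_█_█_█
r7=111: ████████
r8=1000: █_______█
r9=1001: ██______██
r10=1010: █_█_____█_█
r11=1011: ████____████
r12=1100: █___█___█___█
r13=1101: ██__██__██__██
r14=1110: █_█_█_█_█_█_█_█
r15=1111: ████████████████
r16=10000: █_______________█
r17=10001: ██______________██
r18=10010: █_█_____________█_█
r19=10011: ████____________████
r20=10100: █___█___________█___█
r21=10101: ██__██__________██__██
r22=10110: █_█_█_█_________█_█_█_█
r23=10111: ████████________████████
r24=11000: █_______█_______█_______█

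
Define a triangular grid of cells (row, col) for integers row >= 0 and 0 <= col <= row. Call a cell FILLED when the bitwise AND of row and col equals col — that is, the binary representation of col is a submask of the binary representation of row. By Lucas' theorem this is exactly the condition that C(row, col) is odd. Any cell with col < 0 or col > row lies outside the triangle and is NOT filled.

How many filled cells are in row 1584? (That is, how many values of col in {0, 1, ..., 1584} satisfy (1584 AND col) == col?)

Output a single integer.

1584 in binary = 11000110000
popcount(1584) = number of 1-bits in 11000110000 = 4
A col c satisfies (1584 AND c) == c iff every set bit of c is also set in 1584; each of the 4 set bits of 1584 can independently be on or off in c.
count = 2^4 = 16

Answer: 16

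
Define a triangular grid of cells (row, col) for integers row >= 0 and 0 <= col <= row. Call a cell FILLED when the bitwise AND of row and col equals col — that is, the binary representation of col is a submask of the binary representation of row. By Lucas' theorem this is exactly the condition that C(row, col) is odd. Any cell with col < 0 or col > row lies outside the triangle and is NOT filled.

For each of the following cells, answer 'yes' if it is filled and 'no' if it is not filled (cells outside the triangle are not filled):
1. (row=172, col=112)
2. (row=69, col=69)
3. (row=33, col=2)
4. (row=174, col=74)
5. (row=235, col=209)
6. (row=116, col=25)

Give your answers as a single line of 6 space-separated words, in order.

(172,112): row=0b10101100, col=0b1110000, row AND col = 0b100000 = 32; 32 != 112 -> empty
(69,69): row=0b1000101, col=0b1000101, row AND col = 0b1000101 = 69; 69 == 69 -> filled
(33,2): row=0b100001, col=0b10, row AND col = 0b0 = 0; 0 != 2 -> empty
(174,74): row=0b10101110, col=0b1001010, row AND col = 0b1010 = 10; 10 != 74 -> empty
(235,209): row=0b11101011, col=0b11010001, row AND col = 0b11000001 = 193; 193 != 209 -> empty
(116,25): row=0b1110100, col=0b11001, row AND col = 0b10000 = 16; 16 != 25 -> empty

Answer: no yes no no no no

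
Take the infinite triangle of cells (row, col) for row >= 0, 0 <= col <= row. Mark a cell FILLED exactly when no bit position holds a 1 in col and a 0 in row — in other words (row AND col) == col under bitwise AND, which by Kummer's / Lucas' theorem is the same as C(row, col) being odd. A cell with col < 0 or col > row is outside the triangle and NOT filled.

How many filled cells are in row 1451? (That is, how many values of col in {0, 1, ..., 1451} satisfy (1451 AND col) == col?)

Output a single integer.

Answer: 128

Derivation:
1451 in binary = 10110101011
popcount(1451) = number of 1-bits in 10110101011 = 7
A col c satisfies (1451 AND c) == c iff every set bit of c is also set in 1451; each of the 7 set bits of 1451 can independently be on or off in c.
count = 2^7 = 128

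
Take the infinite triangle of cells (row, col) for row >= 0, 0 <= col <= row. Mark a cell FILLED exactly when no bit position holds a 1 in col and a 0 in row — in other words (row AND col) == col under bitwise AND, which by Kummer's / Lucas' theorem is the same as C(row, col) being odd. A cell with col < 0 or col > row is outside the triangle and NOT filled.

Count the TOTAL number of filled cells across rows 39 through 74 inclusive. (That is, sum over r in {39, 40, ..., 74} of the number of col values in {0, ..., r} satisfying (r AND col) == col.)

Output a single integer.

Answer: 522

Derivation:
r39=100111 pc4: +16 =16
r40=101000 pc2: +4 =20
r41=101001 pc3: +8 =28
r42=101010 pc3: +8 =36
r43=101011 pc4: +16 =52
r44=101100 pc3: +8 =60
r45=101101 pc4: +16 =76
r46=101110 pc4: +16 =92
r47=101111 pc5: +32 =124
r48=110000 pc2: +4 =128
r49=110001 pc3: +8 =136
r50=110010 pc3: +8 =144
r51=110011 pc4: +16 =160
r52=110100 pc3: +8 =168
r53=110101 pc4: +16 =184
r54=110110 pc4: +16 =200
r55=110111 pc5: +32 =232
r56=111000 pc3: +8 =240
r57=111001 pc4: +16 =256
r58=111010 pc4: +16 =272
r59=111011 pc5: +32 =304
r60=111100 pc4: +16 =320
r61=111101 pc5: +32 =352
r62=111110 pc5: +32 =384
r63=111111 pc6: +64 =448
r64=1000000 pc1: +2 =450
r65=1000001 pc2: +4 =454
r66=1000010 pc2: +4 =458
r67=1000011 pc3: +8 =466
r68=1000100 pc2: +4 =470
r69=1000101 pc3: +8 =478
r70=1000110 pc3: +8 =486
r71=1000111 pc4: +16 =502
r72=1001000 pc2: +4 =506
r73=1001001 pc3: +8 =514
r74=1001010 pc3: +8 =522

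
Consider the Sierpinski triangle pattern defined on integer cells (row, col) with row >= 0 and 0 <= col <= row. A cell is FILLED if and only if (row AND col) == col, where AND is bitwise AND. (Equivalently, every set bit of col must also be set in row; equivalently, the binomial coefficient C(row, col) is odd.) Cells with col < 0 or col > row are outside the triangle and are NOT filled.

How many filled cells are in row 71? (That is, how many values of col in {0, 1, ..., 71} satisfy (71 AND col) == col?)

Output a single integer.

71 in binary = 1000111
popcount(71) = number of 1-bits in 1000111 = 4
A col c satisfies (71 AND c) == c iff every set bit of c is also set in 71; each of the 4 set bits of 71 can independently be on or off in c.
count = 2^4 = 16

Answer: 16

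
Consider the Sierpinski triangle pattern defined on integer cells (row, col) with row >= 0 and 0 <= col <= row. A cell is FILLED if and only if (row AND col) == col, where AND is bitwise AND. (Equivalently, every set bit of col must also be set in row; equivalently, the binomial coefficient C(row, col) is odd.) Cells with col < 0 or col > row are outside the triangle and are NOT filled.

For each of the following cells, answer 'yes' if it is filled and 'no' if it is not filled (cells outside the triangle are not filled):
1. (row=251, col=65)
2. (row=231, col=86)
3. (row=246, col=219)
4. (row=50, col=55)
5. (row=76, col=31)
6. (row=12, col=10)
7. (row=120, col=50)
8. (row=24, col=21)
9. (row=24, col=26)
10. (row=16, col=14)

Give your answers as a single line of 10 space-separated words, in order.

(251,65): row=0b11111011, col=0b1000001, row AND col = 0b1000001 = 65; 65 == 65 -> filled
(231,86): row=0b11100111, col=0b1010110, row AND col = 0b1000110 = 70; 70 != 86 -> empty
(246,219): row=0b11110110, col=0b11011011, row AND col = 0b11010010 = 210; 210 != 219 -> empty
(50,55): col outside [0, 50] -> not filled
(76,31): row=0b1001100, col=0b11111, row AND col = 0b1100 = 12; 12 != 31 -> empty
(12,10): row=0b1100, col=0b1010, row AND col = 0b1000 = 8; 8 != 10 -> empty
(120,50): row=0b1111000, col=0b110010, row AND col = 0b110000 = 48; 48 != 50 -> empty
(24,21): row=0b11000, col=0b10101, row AND col = 0b10000 = 16; 16 != 21 -> empty
(24,26): col outside [0, 24] -> not filled
(16,14): row=0b10000, col=0b1110, row AND col = 0b0 = 0; 0 != 14 -> empty

Answer: yes no no no no no no no no no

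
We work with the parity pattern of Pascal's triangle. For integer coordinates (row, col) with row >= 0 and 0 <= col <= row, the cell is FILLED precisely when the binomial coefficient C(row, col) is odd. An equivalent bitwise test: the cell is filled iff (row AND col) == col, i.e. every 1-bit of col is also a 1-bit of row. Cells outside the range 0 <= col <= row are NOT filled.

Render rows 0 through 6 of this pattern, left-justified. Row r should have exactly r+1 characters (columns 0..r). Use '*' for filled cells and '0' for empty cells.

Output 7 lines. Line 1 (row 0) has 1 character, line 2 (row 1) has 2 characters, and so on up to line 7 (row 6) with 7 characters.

r0=0: *
r1=1: **
r2=10: *0*
r3=11: ****
r4=100: *000*
r5=101: **00**
r6=110: *0*0*0*

Answer: *
**
*0*
****
*000*
**00**
*0*0*0*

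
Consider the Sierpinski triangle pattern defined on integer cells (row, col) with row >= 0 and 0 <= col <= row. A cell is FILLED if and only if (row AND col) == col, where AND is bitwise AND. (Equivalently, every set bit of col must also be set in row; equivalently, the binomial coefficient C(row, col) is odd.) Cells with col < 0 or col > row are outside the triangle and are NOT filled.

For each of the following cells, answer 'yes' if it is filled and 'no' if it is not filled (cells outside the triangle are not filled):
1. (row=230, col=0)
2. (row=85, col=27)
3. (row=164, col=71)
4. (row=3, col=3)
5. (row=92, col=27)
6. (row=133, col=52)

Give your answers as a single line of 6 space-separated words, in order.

(230,0): row=0b11100110, col=0b0, row AND col = 0b0 = 0; 0 == 0 -> filled
(85,27): row=0b1010101, col=0b11011, row AND col = 0b10001 = 17; 17 != 27 -> empty
(164,71): row=0b10100100, col=0b1000111, row AND col = 0b100 = 4; 4 != 71 -> empty
(3,3): row=0b11, col=0b11, row AND col = 0b11 = 3; 3 == 3 -> filled
(92,27): row=0b1011100, col=0b11011, row AND col = 0b11000 = 24; 24 != 27 -> empty
(133,52): row=0b10000101, col=0b110100, row AND col = 0b100 = 4; 4 != 52 -> empty

Answer: yes no no yes no no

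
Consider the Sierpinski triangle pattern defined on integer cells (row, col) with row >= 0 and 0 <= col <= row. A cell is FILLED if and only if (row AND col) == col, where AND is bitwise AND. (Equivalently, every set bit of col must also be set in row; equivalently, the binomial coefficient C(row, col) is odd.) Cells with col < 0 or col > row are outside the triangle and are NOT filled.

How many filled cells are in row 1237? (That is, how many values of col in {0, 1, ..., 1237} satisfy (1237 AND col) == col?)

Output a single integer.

Answer: 64

Derivation:
1237 in binary = 10011010101
popcount(1237) = number of 1-bits in 10011010101 = 6
A col c satisfies (1237 AND c) == c iff every set bit of c is also set in 1237; each of the 6 set bits of 1237 can independently be on or off in c.
count = 2^6 = 64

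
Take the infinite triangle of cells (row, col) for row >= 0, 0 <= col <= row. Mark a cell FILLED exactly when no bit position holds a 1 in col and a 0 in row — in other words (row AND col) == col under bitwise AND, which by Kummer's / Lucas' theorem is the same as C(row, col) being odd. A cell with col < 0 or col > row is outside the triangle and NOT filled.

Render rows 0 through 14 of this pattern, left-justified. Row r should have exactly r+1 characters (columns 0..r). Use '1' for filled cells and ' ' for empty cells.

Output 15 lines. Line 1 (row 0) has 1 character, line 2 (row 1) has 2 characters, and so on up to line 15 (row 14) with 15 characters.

Answer: 1
11
1 1
1111
1   1
11  11
1 1 1 1
11111111
1       1
11      11
1 1     1 1
1111    1111
1   1   1   1
11  11  11  11
1 1 1 1 1 1 1 1

Derivation:
r0=0: 1
r1=1: 11
r2=10: 1 1
r3=11: 1111
r4=100: 1   1
r5=101: 11  11
r6=110: 1 1 1 1
r7=111: 11111111
r8=1000: 1       1
r9=1001: 11      11
r10=1010: 1 1     1 1
r11=1011: 1111    1111
r12=1100: 1   1   1   1
r13=1101: 11  11  11  11
r14=1110: 1 1 1 1 1 1 1 1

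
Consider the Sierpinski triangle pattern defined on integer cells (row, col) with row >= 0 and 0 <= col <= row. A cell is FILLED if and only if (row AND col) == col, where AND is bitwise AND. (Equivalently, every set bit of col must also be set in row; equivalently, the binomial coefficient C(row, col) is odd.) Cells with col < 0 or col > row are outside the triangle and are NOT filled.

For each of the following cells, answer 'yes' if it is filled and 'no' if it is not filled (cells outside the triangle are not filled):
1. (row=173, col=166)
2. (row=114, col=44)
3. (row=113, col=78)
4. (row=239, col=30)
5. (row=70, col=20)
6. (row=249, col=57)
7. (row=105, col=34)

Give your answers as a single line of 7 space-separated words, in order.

Answer: no no no no no yes no

Derivation:
(173,166): row=0b10101101, col=0b10100110, row AND col = 0b10100100 = 164; 164 != 166 -> empty
(114,44): row=0b1110010, col=0b101100, row AND col = 0b100000 = 32; 32 != 44 -> empty
(113,78): row=0b1110001, col=0b1001110, row AND col = 0b1000000 = 64; 64 != 78 -> empty
(239,30): row=0b11101111, col=0b11110, row AND col = 0b1110 = 14; 14 != 30 -> empty
(70,20): row=0b1000110, col=0b10100, row AND col = 0b100 = 4; 4 != 20 -> empty
(249,57): row=0b11111001, col=0b111001, row AND col = 0b111001 = 57; 57 == 57 -> filled
(105,34): row=0b1101001, col=0b100010, row AND col = 0b100000 = 32; 32 != 34 -> empty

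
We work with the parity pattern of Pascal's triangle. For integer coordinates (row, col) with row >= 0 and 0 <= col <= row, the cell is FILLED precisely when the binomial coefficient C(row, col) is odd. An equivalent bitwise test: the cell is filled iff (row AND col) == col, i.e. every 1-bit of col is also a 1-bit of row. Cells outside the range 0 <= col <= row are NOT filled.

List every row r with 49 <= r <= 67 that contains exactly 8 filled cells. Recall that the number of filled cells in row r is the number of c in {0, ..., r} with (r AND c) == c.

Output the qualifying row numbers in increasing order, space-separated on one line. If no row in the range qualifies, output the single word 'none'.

Row r has 2^popcount(r) filled cells, so we need popcount(r) = log2(8) = 3.
Scan r = 49..67 and keep those with exactly 3 one-bits:
r=49=110001 popcount=3 -> KEEP
r=50=110010 popcount=3 -> KEEP
r=51=110011 popcount=4 -> skip
r=52=110100 popcount=3 -> KEEP
r=53=110101 popcount=4 -> skip
r=54=110110 popcount=4 -> skip
r=55=110111 popcount=5 -> skip
r=56=111000 popcount=3 -> KEEP
r=57=111001 popcount=4 -> skip
r=58=111010 popcount=4 -> skip
r=59=111011 popcount=5 -> skip
r=60=111100 popcount=4 -> skip
r=61=111101 popcount=5 -> skip
r=62=111110 popcount=5 -> skip
r=63=111111 popcount=6 -> skip
r=64=1000000 popcount=1 -> skip
r=65=1000001 popcount=2 -> skip
r=66=1000010 popcount=2 -> skip
r=67=1000011 popcount=3 -> KEEP
Kept rows: 49 50 52 56 67

Answer: 49 50 52 56 67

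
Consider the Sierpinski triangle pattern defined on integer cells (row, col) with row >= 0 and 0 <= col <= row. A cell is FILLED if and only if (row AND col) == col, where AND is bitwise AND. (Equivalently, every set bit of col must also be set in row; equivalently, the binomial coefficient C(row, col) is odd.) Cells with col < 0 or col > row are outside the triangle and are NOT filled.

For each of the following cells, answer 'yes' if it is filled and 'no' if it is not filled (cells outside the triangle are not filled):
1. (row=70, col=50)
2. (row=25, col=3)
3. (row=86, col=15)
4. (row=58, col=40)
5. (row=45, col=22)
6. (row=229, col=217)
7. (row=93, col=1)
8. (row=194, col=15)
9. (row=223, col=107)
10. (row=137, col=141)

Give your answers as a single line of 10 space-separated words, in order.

(70,50): row=0b1000110, col=0b110010, row AND col = 0b10 = 2; 2 != 50 -> empty
(25,3): row=0b11001, col=0b11, row AND col = 0b1 = 1; 1 != 3 -> empty
(86,15): row=0b1010110, col=0b1111, row AND col = 0b110 = 6; 6 != 15 -> empty
(58,40): row=0b111010, col=0b101000, row AND col = 0b101000 = 40; 40 == 40 -> filled
(45,22): row=0b101101, col=0b10110, row AND col = 0b100 = 4; 4 != 22 -> empty
(229,217): row=0b11100101, col=0b11011001, row AND col = 0b11000001 = 193; 193 != 217 -> empty
(93,1): row=0b1011101, col=0b1, row AND col = 0b1 = 1; 1 == 1 -> filled
(194,15): row=0b11000010, col=0b1111, row AND col = 0b10 = 2; 2 != 15 -> empty
(223,107): row=0b11011111, col=0b1101011, row AND col = 0b1001011 = 75; 75 != 107 -> empty
(137,141): col outside [0, 137] -> not filled

Answer: no no no yes no no yes no no no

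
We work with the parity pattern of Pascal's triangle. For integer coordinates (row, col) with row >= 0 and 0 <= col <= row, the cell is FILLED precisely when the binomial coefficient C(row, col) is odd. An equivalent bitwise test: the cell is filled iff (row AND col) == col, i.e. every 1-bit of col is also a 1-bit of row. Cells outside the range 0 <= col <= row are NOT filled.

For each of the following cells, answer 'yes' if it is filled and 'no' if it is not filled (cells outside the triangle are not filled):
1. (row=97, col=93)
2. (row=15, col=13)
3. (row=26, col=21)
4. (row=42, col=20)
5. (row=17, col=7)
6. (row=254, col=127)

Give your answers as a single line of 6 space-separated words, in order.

Answer: no yes no no no no

Derivation:
(97,93): row=0b1100001, col=0b1011101, row AND col = 0b1000001 = 65; 65 != 93 -> empty
(15,13): row=0b1111, col=0b1101, row AND col = 0b1101 = 13; 13 == 13 -> filled
(26,21): row=0b11010, col=0b10101, row AND col = 0b10000 = 16; 16 != 21 -> empty
(42,20): row=0b101010, col=0b10100, row AND col = 0b0 = 0; 0 != 20 -> empty
(17,7): row=0b10001, col=0b111, row AND col = 0b1 = 1; 1 != 7 -> empty
(254,127): row=0b11111110, col=0b1111111, row AND col = 0b1111110 = 126; 126 != 127 -> empty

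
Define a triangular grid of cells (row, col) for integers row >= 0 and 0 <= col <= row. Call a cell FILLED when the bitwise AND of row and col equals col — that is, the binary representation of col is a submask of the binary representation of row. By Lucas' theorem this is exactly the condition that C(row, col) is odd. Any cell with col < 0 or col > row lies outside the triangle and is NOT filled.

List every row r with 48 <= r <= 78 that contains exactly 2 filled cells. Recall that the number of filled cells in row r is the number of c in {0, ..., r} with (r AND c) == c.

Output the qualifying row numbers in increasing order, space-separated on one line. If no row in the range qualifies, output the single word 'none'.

Answer: 64

Derivation:
Row r has 2^popcount(r) filled cells, so we need popcount(r) = log2(2) = 1.
Scan r = 48..78 and keep those with exactly 1 one-bits:
r=48=110000 popcount=2 -> skip
r=49=110001 popcount=3 -> skip
r=50=110010 popcount=3 -> skip
r=51=110011 popcount=4 -> skip
r=52=110100 popcount=3 -> skip
r=53=110101 popcount=4 -> skip
r=54=110110 popcount=4 -> skip
r=55=110111 popcount=5 -> skip
r=56=111000 popcount=3 -> skip
r=57=111001 popcount=4 -> skip
r=58=111010 popcount=4 -> skip
r=59=111011 popcount=5 -> skip
r=60=111100 popcount=4 -> skip
r=61=111101 popcount=5 -> skip
r=62=111110 popcount=5 -> skip
r=63=111111 popcount=6 -> skip
r=64=1000000 popcount=1 -> KEEP
r=65=1000001 popcount=2 -> skip
r=66=1000010 popcount=2 -> skip
r=67=1000011 popcount=3 -> skip
r=68=1000100 popcount=2 -> skip
r=69=1000101 popcount=3 -> skip
r=70=1000110 popcount=3 -> skip
r=71=1000111 popcount=4 -> skip
r=72=1001000 popcount=2 -> skip
r=73=1001001 popcount=3 -> skip
r=74=1001010 popcount=3 -> skip
r=75=1001011 popcount=4 -> skip
r=76=1001100 popcount=3 -> skip
r=77=1001101 popcount=4 -> skip
r=78=1001110 popcount=4 -> skip
Kept rows: 64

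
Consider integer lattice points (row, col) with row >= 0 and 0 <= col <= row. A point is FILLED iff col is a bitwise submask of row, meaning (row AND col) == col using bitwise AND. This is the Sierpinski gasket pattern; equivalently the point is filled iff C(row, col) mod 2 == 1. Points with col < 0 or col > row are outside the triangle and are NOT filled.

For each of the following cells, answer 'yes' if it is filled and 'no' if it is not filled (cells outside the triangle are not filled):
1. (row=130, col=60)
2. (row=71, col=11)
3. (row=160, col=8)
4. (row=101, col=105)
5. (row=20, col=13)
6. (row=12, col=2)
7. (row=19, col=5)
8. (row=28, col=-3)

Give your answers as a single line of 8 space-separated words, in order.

(130,60): row=0b10000010, col=0b111100, row AND col = 0b0 = 0; 0 != 60 -> empty
(71,11): row=0b1000111, col=0b1011, row AND col = 0b11 = 3; 3 != 11 -> empty
(160,8): row=0b10100000, col=0b1000, row AND col = 0b0 = 0; 0 != 8 -> empty
(101,105): col outside [0, 101] -> not filled
(20,13): row=0b10100, col=0b1101, row AND col = 0b100 = 4; 4 != 13 -> empty
(12,2): row=0b1100, col=0b10, row AND col = 0b0 = 0; 0 != 2 -> empty
(19,5): row=0b10011, col=0b101, row AND col = 0b1 = 1; 1 != 5 -> empty
(28,-3): col outside [0, 28] -> not filled

Answer: no no no no no no no no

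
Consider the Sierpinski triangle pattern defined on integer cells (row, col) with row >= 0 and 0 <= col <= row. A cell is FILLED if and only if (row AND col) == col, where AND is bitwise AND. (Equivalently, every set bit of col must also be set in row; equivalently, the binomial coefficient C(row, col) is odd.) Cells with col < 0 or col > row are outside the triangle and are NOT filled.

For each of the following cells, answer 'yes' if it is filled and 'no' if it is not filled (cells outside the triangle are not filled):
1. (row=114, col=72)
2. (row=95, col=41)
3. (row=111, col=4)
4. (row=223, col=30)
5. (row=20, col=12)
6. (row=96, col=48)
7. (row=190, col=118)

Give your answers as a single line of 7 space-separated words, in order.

(114,72): row=0b1110010, col=0b1001000, row AND col = 0b1000000 = 64; 64 != 72 -> empty
(95,41): row=0b1011111, col=0b101001, row AND col = 0b1001 = 9; 9 != 41 -> empty
(111,4): row=0b1101111, col=0b100, row AND col = 0b100 = 4; 4 == 4 -> filled
(223,30): row=0b11011111, col=0b11110, row AND col = 0b11110 = 30; 30 == 30 -> filled
(20,12): row=0b10100, col=0b1100, row AND col = 0b100 = 4; 4 != 12 -> empty
(96,48): row=0b1100000, col=0b110000, row AND col = 0b100000 = 32; 32 != 48 -> empty
(190,118): row=0b10111110, col=0b1110110, row AND col = 0b110110 = 54; 54 != 118 -> empty

Answer: no no yes yes no no no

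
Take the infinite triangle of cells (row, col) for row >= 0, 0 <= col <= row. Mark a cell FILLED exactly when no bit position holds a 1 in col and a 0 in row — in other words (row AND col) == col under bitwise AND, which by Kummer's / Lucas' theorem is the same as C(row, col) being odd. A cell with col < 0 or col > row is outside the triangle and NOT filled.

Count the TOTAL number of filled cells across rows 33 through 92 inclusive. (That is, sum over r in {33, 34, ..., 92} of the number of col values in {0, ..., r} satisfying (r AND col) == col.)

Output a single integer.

r33=100001 pc2: +4 =4
r34=100010 pc2: +4 =8
r35=100011 pc3: +8 =16
r36=100100 pc2: +4 =20
r37=100101 pc3: +8 =28
r38=100110 pc3: +8 =36
r39=100111 pc4: +16 =52
r40=101000 pc2: +4 =56
r41=101001 pc3: +8 =64
r42=101010 pc3: +8 =72
r43=101011 pc4: +16 =88
r44=101100 pc3: +8 =96
r45=101101 pc4: +16 =112
r46=101110 pc4: +16 =128
r47=101111 pc5: +32 =160
r48=110000 pc2: +4 =164
r49=110001 pc3: +8 =172
r50=110010 pc3: +8 =180
r51=110011 pc4: +16 =196
r52=110100 pc3: +8 =204
r53=110101 pc4: +16 =220
r54=110110 pc4: +16 =236
r55=110111 pc5: +32 =268
r56=111000 pc3: +8 =276
r57=111001 pc4: +16 =292
r58=111010 pc4: +16 =308
r59=111011 pc5: +32 =340
r60=111100 pc4: +16 =356
r61=111101 pc5: +32 =388
r62=111110 pc5: +32 =420
r63=111111 pc6: +64 =484
r64=1000000 pc1: +2 =486
r65=1000001 pc2: +4 =490
r66=1000010 pc2: +4 =494
r67=1000011 pc3: +8 =502
r68=1000100 pc2: +4 =506
r69=1000101 pc3: +8 =514
r70=1000110 pc3: +8 =522
r71=1000111 pc4: +16 =538
r72=1001000 pc2: +4 =542
r73=1001001 pc3: +8 =550
r74=1001010 pc3: +8 =558
r75=1001011 pc4: +16 =574
r76=1001100 pc3: +8 =582
r77=1001101 pc4: +16 =598
r78=1001110 pc4: +16 =614
r79=1001111 pc5: +32 =646
r80=1010000 pc2: +4 =650
r81=1010001 pc3: +8 =658
r82=1010010 pc3: +8 =666
r83=1010011 pc4: +16 =682
r84=1010100 pc3: +8 =690
r85=1010101 pc4: +16 =706
r86=1010110 pc4: +16 =722
r87=1010111 pc5: +32 =754
r88=1011000 pc3: +8 =762
r89=1011001 pc4: +16 =778
r90=1011010 pc4: +16 =794
r91=1011011 pc5: +32 =826
r92=1011100 pc4: +16 =842

Answer: 842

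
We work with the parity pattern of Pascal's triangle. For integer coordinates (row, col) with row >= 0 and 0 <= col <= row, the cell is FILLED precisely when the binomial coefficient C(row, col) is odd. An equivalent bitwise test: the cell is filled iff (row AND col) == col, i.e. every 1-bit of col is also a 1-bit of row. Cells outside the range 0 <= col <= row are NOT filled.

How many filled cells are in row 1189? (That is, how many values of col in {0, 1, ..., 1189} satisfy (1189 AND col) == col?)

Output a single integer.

1189 in binary = 10010100101
popcount(1189) = number of 1-bits in 10010100101 = 5
A col c satisfies (1189 AND c) == c iff every set bit of c is also set in 1189; each of the 5 set bits of 1189 can independently be on or off in c.
count = 2^5 = 32

Answer: 32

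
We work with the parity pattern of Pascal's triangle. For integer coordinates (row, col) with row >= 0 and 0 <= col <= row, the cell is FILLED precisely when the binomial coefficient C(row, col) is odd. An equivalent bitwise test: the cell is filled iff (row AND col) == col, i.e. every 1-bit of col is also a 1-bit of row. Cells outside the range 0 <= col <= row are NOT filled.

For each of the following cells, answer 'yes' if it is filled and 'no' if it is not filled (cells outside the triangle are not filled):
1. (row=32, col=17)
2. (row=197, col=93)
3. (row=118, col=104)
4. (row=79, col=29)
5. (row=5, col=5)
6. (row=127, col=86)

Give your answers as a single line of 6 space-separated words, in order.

(32,17): row=0b100000, col=0b10001, row AND col = 0b0 = 0; 0 != 17 -> empty
(197,93): row=0b11000101, col=0b1011101, row AND col = 0b1000101 = 69; 69 != 93 -> empty
(118,104): row=0b1110110, col=0b1101000, row AND col = 0b1100000 = 96; 96 != 104 -> empty
(79,29): row=0b1001111, col=0b11101, row AND col = 0b1101 = 13; 13 != 29 -> empty
(5,5): row=0b101, col=0b101, row AND col = 0b101 = 5; 5 == 5 -> filled
(127,86): row=0b1111111, col=0b1010110, row AND col = 0b1010110 = 86; 86 == 86 -> filled

Answer: no no no no yes yes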